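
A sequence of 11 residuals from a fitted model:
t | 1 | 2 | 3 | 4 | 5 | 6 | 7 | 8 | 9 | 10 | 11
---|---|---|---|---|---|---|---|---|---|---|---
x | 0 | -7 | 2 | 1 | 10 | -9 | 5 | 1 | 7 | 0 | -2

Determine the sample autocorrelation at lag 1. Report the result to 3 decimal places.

-0.431

Mean x̄ = (0 − 7 + 2 + 1 + 10 − 9 + 5 + 1 + 7 + 0 − 2)/11 = 0.7273
Numerator Σ_{t=1}^{10}(x_t−x̄)(x_{t+1}−x̄) = -132.8017
Denominator Σ(x_t−x̄)² = 308.1818
r_1 = -132.8017 / 308.1818 = -0.431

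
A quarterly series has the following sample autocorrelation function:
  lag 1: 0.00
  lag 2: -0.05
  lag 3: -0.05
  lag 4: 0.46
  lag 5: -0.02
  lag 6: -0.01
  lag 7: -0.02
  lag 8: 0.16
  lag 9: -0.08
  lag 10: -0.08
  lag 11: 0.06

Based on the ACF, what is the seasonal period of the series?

The largest autocorrelation is r_4 = 0.46, with a weaker echo at lag 8 (0.16); the remaining lags stay at or below 0.06.
The dominant spike at lag 4 indicates a seasonal period of 4.

4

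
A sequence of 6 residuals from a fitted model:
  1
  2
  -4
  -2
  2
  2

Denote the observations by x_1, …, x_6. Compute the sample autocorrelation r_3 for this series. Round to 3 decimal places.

Mean x̄ = (1 + 2 − 4 − 2 + 2 + 2)/6 = 0.1667
Numerator Σ_{t=1}^{3}(x_t−x̄)(x_{t+3}−x̄) = -6.0833
Denominator Σ(x_t−x̄)² = 32.8333
r_3 = -6.0833 / 32.8333 = -0.185

-0.185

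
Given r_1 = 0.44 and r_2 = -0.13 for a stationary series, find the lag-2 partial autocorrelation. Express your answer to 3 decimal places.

φ_{22} = (r_2 − r_1²) / (1 − r_1²)
r_1² = (0.44)² = 0.1936
Numerator = -0.13 − 0.1936 = -0.3236; denominator = 1 − 0.1936 = 0.8064
φ_{22} = -0.3236 / 0.8064 = -0.401

-0.401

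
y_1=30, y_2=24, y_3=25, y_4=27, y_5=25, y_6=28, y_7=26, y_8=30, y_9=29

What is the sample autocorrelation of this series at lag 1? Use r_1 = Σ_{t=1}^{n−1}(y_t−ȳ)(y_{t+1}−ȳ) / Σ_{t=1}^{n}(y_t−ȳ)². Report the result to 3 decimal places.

Mean ȳ = (30 + 24 + 25 + 27 + 25 + 28 + 26 + 30 + 29)/9 = 27.1111
Numerator Σ_{t=1}^{8}(y_t−ȳ)(y_{t+1}−ȳ) = -2.5679
Denominator Σ(y_t−ȳ)² = 40.8889
r_1 = -2.5679 / 40.8889 = -0.063

-0.063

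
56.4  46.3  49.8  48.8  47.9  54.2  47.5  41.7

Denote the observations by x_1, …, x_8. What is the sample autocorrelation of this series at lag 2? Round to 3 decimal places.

-0.219

Mean x̄ = (56.4 + 46.3 + 49.8 + 48.8 + 47.9 + 54.2 + 47.5 + 41.7)/8 = 49.0750
Deviations from mean: 7.3250, -2.7750, 0.7250, -0.2750, -1.1750, 5.1250, -1.5750, -7.3750
Σ(x_t−x̄)(x_{t+2}−x̄) = (5.3106) + (0.7631) + (-0.8519) + (-1.4094) + (1.8506) + (-37.7969) = -32.1338
Denominator Σ(x_t−x̄)² = 146.4750
r_2 = -32.1338 / 146.4750 = -0.219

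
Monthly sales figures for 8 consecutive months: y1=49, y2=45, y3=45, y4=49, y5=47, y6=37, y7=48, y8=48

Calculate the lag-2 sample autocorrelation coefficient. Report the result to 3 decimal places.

Mean ȳ = (49 + 45 + 45 + 49 + 47 + 37 + 48 + 48)/8 = 46.0000
Deviations from mean: 3.0000, -1.0000, -1.0000, 3.0000, 1.0000, -9.0000, 2.0000, 2.0000
Σ(y_t−ȳ)(y_{t+2}−ȳ) = (-3.0000) + (-3.0000) + (-1.0000) + (-27.0000) + (2.0000) + (-18.0000) = -50.0000
Denominator Σ(y_t−ȳ)² = 110.0000
r_2 = -50.0000 / 110.0000 = -0.455

-0.455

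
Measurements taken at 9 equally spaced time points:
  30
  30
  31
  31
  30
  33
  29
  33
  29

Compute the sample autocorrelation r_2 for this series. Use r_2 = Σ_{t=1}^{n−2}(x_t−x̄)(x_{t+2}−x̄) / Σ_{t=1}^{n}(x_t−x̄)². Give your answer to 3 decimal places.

0.525

Mean x̄ = (30 + 30 + 31 + 31 + 30 + 33 + 29 + 33 + 29)/9 = 30.6667
Σ(x_t−x̄)(x_{t+2}−x̄) = (-0.2222) + (-0.2222) + (-0.2222) + (0.7778) + (1.1111) + (5.4444) + (2.7778) = 9.4444
Denominator Σ(x_t−x̄)² = 18.0000
r_2 = 9.4444 / 18.0000 = 0.525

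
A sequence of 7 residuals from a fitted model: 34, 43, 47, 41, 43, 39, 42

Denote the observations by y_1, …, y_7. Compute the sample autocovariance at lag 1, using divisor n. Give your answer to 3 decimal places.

Mean ȳ = (34 + 43 + 47 + 41 + 43 + 39 + 42)/7 = 41.2857
Σ_{t=1}^{6}(y_t−ȳ)(y_{t+1}−ȳ) = -10.3673
γ_1 = -10.3673 / 7 = -1.481

-1.481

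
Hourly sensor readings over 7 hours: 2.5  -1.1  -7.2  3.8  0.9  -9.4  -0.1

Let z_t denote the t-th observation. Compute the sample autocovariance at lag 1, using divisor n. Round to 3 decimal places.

Mean z̄ = (2.5 − 1.1 − 7.2 + 3.8 + 0.9 − 9.4 − 0.1)/7 = -1.5143
Σ_{t=1}^{6}(z_t−z̄)(z_{t+1}−z̄) = -48.2688
γ_1 = -48.2688 / 7 = -6.896

-6.896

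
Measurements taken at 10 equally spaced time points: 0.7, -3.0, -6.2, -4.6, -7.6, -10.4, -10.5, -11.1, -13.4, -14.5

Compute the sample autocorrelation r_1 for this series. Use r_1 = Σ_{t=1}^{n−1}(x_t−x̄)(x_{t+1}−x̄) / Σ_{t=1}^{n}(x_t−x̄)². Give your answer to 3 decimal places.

Mean x̄ = (0.7 − 3.0 − 6.2 − 4.6 − 7.6 − 10.4 − 10.5 − 11.1 − 13.4 − 14.5)/10 = -8.0600
Numerator Σ_{t=1}^{9}(x_t−x̄)(x_{t+1}−x̄) = 124.4384
Denominator Σ(x_t−x̄)² = 208.6440
r_1 = 124.4384 / 208.6440 = 0.596

0.596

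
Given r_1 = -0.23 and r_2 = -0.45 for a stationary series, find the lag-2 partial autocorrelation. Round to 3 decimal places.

φ_{22} = (r_2 − r_1²) / (1 − r_1²)
r_1² = (-0.23)² = 0.0529
Numerator = -0.45 − 0.0529 = -0.5029; denominator = 1 − 0.0529 = 0.9471
φ_{22} = -0.5029 / 0.9471 = -0.531

-0.531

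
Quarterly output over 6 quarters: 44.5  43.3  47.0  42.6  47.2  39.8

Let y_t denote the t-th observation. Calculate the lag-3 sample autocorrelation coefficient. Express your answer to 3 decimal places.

Mean ȳ = (44.5 + 43.3 + 47.0 + 42.6 + 47.2 + 39.8)/6 = 44.0667
Deviations from mean: 0.4333, -0.7667, 2.9333, -1.4667, 3.1333, -4.2667
Numerator Σ_{t=1}^{3}(y_t−ȳ)(y_{t+3}−ȳ) = -15.5533
Denominator Σ(y_t−ȳ)² = 39.5533
r_3 = -15.5533 / 39.5533 = -0.393

-0.393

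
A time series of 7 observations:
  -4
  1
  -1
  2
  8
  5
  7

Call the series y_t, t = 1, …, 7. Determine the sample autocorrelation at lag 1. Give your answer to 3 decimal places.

0.341

Mean ȳ = (-4 + 1 − 1 + 2 + 8 + 5 + 7)/7 = 2.5714
Deviations from mean: -6.5714, -1.5714, -3.5714, -0.5714, 5.4286, 2.4286, 4.4286
Σ(y_t−ȳ)(y_{t+1}−ȳ) = (10.3265) + (5.6122) + (2.0408) + (-3.1020) + (13.1837) + (10.7551) = 38.8163
Denominator Σ(y_t−ȳ)² = 113.7143
r_1 = 38.8163 / 113.7143 = 0.341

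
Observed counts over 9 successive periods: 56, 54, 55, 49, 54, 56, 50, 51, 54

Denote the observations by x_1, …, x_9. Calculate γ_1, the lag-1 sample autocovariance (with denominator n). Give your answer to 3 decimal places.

-0.956

Mean x̄ = (56 + 54 + 55 + 49 + 54 + 56 + 50 + 51 + 54)/9 = 53.2222
Σ_{t=1}^{8}(x_t−x̄)(x_{t+1}−x̄) = -8.6049
γ_1 = -8.6049 / 9 = -0.956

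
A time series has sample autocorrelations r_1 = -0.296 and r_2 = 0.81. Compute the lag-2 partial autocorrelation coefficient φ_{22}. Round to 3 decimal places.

φ_{22} = (r_2 − r_1²) / (1 − r_1²)
r_1² = (-0.296)² = 0.087616
Numerator = 0.81 − 0.0876 = 0.7224; denominator = 1 − 0.0876 = 0.9124
φ_{22} = 0.7224 / 0.9124 = 0.792

0.792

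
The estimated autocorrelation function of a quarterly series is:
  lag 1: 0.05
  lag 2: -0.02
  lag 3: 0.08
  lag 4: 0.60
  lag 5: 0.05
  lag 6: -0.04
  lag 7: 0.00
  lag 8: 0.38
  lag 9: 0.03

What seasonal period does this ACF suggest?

The largest autocorrelation is r_4 = 0.60, with a weaker echo at lag 8 (0.38); the remaining lags stay at or below 0.08.
The dominant spike at lag 4 indicates a seasonal period of 4.

4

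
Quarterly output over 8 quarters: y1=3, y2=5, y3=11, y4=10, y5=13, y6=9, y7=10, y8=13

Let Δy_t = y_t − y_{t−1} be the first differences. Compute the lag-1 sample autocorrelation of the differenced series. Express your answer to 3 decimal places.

First differences Δy: 2, 6, -1, 3, -4, 1, 3
Mean of differences = 1.4286
Numerator Σ(Δy_t−Δȳ)(Δy_{t+1}−Δȳ) = -19.1837
Denominator Σ(Δy_t−Δȳ)² = 61.7143
r_1(Δy) = -19.1837 / 61.7143 = -0.311

-0.311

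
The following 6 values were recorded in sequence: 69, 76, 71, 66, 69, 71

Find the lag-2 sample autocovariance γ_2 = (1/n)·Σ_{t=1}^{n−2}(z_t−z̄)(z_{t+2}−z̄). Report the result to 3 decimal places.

Mean z̄ = (69 + 76 + 71 + 66 + 69 + 71)/6 = 70.3333
Σ_{t=1}^{4}(z_t−z̄)(z_{t+2}−z̄) = -29.2222
γ_2 = -29.2222 / 6 = -4.870

-4.870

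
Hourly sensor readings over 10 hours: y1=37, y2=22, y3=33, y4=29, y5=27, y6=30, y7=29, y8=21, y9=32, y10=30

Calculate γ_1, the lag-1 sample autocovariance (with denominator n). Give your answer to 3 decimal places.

Mean ȳ = (37 + 22 + 33 + 29 + 27 + 30 + 29 + 21 + 32 + 30)/10 = 29.0000
Σ_{t=1}^{9}(y_t−ȳ)(y_{t+1}−ȳ) = -107.0000
γ_1 = -107.0000 / 10 = -10.700

-10.700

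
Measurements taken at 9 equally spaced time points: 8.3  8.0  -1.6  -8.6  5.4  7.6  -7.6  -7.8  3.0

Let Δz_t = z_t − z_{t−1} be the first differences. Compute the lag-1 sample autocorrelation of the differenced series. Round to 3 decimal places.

First differences Δz: -0.3, -9.6, -7.0, 14.0, 2.2, -15.2, -0.2, 10.8
Mean of differences = -0.6625
Numerator Σ(Δz_t−Δz̄)(Δz_{t+1}−Δz̄) = -40.5864
Denominator Σ(Δz_t−Δz̄)² = 686.2988
r_1(Δz) = -40.5864 / 686.2988 = -0.059

-0.059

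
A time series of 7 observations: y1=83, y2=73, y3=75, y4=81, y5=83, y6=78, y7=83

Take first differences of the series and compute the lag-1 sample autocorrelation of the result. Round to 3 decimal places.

-0.160

First differences Δy: -10, 2, 6, 2, -5, 5
Mean of differences = 0.0000
Numerator Σ(Δy_t−Δȳ)(Δy_{t+1}−Δȳ) = -31.0000
Denominator Σ(Δy_t−Δȳ)² = 194.0000
r_1(Δy) = -31.0000 / 194.0000 = -0.160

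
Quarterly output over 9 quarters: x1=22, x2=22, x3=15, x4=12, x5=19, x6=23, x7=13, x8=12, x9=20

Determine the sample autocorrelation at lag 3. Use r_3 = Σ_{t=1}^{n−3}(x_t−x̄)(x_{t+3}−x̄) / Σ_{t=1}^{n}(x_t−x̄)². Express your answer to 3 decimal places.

-0.010

Mean x̄ = (22 + 22 + 15 + 12 + 19 + 23 + 13 + 12 + 20)/9 = 17.5556
Σ(x_t−x̄)(x_{t+3}−x̄) = (-24.6914) + (6.4198) + (-13.9136) + (25.3086) + (-8.0247) + (13.3086) = -1.5926
Denominator Σ(x_t−x̄)² = 166.2222
r_3 = -1.5926 / 166.2222 = -0.010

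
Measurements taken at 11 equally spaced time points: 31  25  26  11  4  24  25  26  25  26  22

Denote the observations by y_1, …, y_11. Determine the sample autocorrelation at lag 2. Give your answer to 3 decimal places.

-0.180

Mean ȳ = (31 + 25 + 26 + 11 + 4 + 24 + 25 + 26 + 25 + 26 + 22)/11 = 22.2727
Numerator Σ_{t=1}^{9}(y_t−ȳ)(y_{t+2}−ȳ) = -108.6033
Denominator Σ(y_t−ȳ)² = 604.1818
r_2 = -108.6033 / 604.1818 = -0.180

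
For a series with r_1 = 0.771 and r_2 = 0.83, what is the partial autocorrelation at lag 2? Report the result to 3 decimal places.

φ_{22} = (r_2 − r_1²) / (1 − r_1²)
r_1² = (0.771)² = 0.594441
Numerator = 0.83 − 0.5944 = 0.2356; denominator = 1 − 0.5944 = 0.4056
φ_{22} = 0.2356 / 0.4056 = 0.581

0.581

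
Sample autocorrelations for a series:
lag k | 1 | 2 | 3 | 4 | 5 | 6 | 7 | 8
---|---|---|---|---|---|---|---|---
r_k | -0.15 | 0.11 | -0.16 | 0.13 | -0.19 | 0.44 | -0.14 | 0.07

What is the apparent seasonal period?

The largest autocorrelation is r_6 = 0.44; the remaining lags stay at or below 0.13.
The dominant spike at lag 6 indicates a seasonal period of 6.

6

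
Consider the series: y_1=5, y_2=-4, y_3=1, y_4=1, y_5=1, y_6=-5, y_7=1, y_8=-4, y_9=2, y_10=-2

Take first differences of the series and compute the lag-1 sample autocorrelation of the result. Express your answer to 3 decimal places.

First differences Δy: -9, 5, 0, 0, -6, 6, -5, 6, -4
Mean of differences = -0.7778
Numerator Σ(Δy_t−Δȳ)(Δy_{t+1}−Δȳ) = -160.9383
Denominator Σ(Δy_t−Δȳ)² = 249.5556
r_1(Δy) = -160.9383 / 249.5556 = -0.645

-0.645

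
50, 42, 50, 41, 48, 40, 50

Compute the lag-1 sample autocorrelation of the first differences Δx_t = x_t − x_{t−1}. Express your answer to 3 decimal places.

-0.794

First differences Δx: -8, 8, -9, 7, -8, 10
Mean of differences = 0.0000
Numerator Σ(Δx_t−Δx̄)(Δx_{t+1}−Δx̄) = -335.0000
Denominator Σ(Δx_t−Δx̄)² = 422.0000
r_1(Δx) = -335.0000 / 422.0000 = -0.794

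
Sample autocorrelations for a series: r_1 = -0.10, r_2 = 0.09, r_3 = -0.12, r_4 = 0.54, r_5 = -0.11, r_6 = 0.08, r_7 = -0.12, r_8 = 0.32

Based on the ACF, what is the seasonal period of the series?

4

The largest autocorrelation is r_4 = 0.54, with a weaker echo at lag 8 (0.32); the remaining lags stay at or below 0.09.
The dominant spike at lag 4 indicates a seasonal period of 4.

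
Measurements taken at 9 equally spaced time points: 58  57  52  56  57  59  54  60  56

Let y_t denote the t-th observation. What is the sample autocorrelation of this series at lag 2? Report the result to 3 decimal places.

Mean ȳ = (58 + 57 + 52 + 56 + 57 + 59 + 54 + 60 + 56)/9 = 56.5556
Σ(y_t−ȳ)(y_{t+2}−ȳ) = (-6.5802) + (-0.2469) + (-2.0247) + (-1.3580) + (-1.1358) + (8.4198) + (1.4198) = -1.5062
Denominator Σ(y_t−ȳ)² = 48.2222
r_2 = -1.5062 / 48.2222 = -0.031

-0.031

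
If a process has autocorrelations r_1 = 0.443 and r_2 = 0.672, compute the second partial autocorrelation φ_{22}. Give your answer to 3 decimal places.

φ_{22} = (r_2 − r_1²) / (1 − r_1²)
r_1² = (0.443)² = 0.196249
Numerator = 0.672 − 0.1962 = 0.4758; denominator = 1 − 0.1962 = 0.8038
φ_{22} = 0.4758 / 0.8038 = 0.592

0.592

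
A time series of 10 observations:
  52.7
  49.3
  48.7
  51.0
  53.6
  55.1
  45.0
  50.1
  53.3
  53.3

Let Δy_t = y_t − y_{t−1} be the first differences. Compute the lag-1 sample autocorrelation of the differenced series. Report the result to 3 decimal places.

-0.244

First differences Δy: -3.4, -0.6, 2.3, 2.6, 1.5, -10.1, 5.1, 3.2, 0.0
Mean of differences = 0.0667
Numerator Σ(Δy_t−Δȳ)(Δy_{t+1}−Δȳ) = -40.0711
Denominator Σ(Δy_t−Δȳ)² = 164.4400
r_1(Δy) = -40.0711 / 164.4400 = -0.244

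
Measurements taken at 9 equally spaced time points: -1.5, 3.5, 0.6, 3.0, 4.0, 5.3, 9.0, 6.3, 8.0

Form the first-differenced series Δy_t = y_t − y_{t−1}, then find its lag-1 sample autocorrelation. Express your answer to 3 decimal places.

-0.593

First differences Δy: 5.0, -2.9, 2.4, 1.0, 1.3, 3.7, -2.7, 1.7
Mean of differences = 1.1875
Numerator Σ(Δy_t−Δȳ)(Δy_{t+1}−Δȳ) = -32.2652
Denominator Σ(Δy_t−Δȳ)² = 54.4488
r_1(Δy) = -32.2652 / 54.4488 = -0.593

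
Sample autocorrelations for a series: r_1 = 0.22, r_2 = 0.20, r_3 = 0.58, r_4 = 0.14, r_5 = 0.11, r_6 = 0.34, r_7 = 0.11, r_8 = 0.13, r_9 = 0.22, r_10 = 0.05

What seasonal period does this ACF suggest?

3

The largest autocorrelation is r_3 = 0.58, with a weaker echo at lag 6 (0.34); the remaining lags stay at or below 0.22. The elevated value at lag 1 (0.22), dropping to 0.20 at lag 2, reflects decaying short-term dependence rather than seasonality.
The dominant spike at lag 3 indicates a seasonal period of 3.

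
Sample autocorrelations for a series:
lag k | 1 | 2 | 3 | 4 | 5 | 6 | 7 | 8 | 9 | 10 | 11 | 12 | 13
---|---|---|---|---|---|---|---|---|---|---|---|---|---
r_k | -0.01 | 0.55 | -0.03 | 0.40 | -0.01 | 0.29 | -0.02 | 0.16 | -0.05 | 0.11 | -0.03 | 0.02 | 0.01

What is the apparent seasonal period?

2

The largest autocorrelation is r_2 = 0.55, with weaker echoes at lags 4 (0.40), 6 (0.29) and 8 (0.16); the remaining lags stay at or below 0.11.
The dominant spike at lag 2 indicates a seasonal period of 2.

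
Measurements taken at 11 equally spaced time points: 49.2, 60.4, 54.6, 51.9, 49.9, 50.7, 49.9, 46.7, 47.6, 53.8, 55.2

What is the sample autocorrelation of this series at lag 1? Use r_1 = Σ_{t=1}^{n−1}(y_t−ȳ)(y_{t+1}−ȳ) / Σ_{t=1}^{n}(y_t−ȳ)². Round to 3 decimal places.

0.227

Mean ȳ = (49.2 + 60.4 + 54.6 + 51.9 + 49.9 + 50.7 + 49.9 + 46.7 + 47.6 + 53.8 + 55.2)/11 = 51.8091
Numerator Σ_{t=1}^{10}(y_t−ȳ)(y_{t+1}−ȳ) = 35.5063
Denominator Σ(y_t−ȳ)² = 156.2091
r_1 = 35.5063 / 156.2091 = 0.227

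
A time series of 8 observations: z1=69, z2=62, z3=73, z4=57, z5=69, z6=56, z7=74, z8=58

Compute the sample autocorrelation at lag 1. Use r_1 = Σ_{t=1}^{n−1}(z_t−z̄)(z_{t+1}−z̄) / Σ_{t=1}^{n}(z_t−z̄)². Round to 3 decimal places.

Mean z̄ = (69 + 62 + 73 + 57 + 69 + 56 + 74 + 58)/8 = 64.7500
Deviations from mean: 4.2500, -2.7500, 8.2500, -7.7500, 4.2500, -8.7500, 9.2500, -6.7500
Σ(z_t−z̄)(z_{t+1}−z̄) = (-11.6875) + (-22.6875) + (-63.9375) + (-32.9375) + (-37.1875) + (-80.9375) + (-62.4375) = -311.8125
Denominator Σ(z_t−z̄)² = 379.5000
r_1 = -311.8125 / 379.5000 = -0.822

-0.822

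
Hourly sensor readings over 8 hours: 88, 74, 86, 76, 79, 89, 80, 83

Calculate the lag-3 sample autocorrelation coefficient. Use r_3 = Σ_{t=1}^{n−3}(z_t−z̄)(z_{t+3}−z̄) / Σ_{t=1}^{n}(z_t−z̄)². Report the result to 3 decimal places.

Mean z̄ = (88 + 74 + 86 + 76 + 79 + 89 + 80 + 83)/8 = 81.8750
Numerator Σ_{t=1}^{5}(z_t−z̄)(z_{t+3}−z̄) = 23.8281
Denominator Σ(z_t−z̄)² = 214.8750
r_3 = 23.8281 / 214.8750 = 0.111

0.111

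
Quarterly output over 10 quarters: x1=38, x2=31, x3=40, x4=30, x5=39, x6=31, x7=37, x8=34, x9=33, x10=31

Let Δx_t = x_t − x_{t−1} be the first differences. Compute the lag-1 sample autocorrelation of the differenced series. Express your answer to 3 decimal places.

-0.894

First differences Δx: -7, 9, -10, 9, -8, 6, -3, -1, -2
Mean of differences = -0.7778
Numerator Σ(Δx_t−Δx̄)(Δx_{t+1}−Δx̄) = -375.0494
Denominator Σ(Δx_t−Δx̄)² = 419.5556
r_1(Δx) = -375.0494 / 419.5556 = -0.894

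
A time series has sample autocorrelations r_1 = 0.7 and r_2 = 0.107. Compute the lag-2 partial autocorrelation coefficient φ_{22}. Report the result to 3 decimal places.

-0.751

φ_{22} = (r_2 − r_1²) / (1 − r_1²)
r_1² = (0.7)² = 0.49
Numerator = 0.107 − 0.4900 = -0.3830; denominator = 1 − 0.4900 = 0.5100
φ_{22} = -0.3830 / 0.5100 = -0.751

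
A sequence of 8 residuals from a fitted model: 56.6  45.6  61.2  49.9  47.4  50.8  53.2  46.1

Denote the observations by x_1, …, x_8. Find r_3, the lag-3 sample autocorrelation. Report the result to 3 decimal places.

0.134

Mean x̄ = (56.6 + 45.6 + 61.2 + 49.9 + 47.4 + 50.8 + 53.2 + 46.1)/8 = 51.3500
Deviations from mean: 5.2500, -5.7500, 9.8500, -1.4500, -3.9500, -0.5500, 1.8500, -5.2500
Numerator Σ_{t=1}^{5}(x_t−x̄)(x_{t+3}−x̄) = 27.7375
Denominator Σ(x_t−x̄)² = 206.6400
r_3 = 27.7375 / 206.6400 = 0.134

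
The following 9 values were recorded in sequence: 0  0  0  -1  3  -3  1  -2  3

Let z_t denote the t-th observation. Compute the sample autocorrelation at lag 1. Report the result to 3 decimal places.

Mean z̄ = (0 + 0 + 0 − 1 + 3 − 3 + 1 − 2 + 3)/9 = 0.1111
Numerator Σ_{t=1}^{8}(z_t−z̄)(z_{t+1}−z̄) = -22.7901
Denominator Σ(z_t−z̄)² = 32.8889
r_1 = -22.7901 / 32.8889 = -0.693

-0.693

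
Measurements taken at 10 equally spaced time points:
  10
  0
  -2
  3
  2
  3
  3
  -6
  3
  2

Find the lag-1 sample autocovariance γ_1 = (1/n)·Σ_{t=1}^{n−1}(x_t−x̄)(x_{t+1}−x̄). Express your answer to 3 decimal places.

Mean x̄ = (10 + 0 − 2 + 3 + 2 + 3 + 3 − 6 + 3 + 2)/10 = 1.8000
Σ_{t=1}^{9}(x_t−x̄)(x_{t+1}−x̄) = -29.0400
γ_1 = -29.0400 / 10 = -2.904

-2.904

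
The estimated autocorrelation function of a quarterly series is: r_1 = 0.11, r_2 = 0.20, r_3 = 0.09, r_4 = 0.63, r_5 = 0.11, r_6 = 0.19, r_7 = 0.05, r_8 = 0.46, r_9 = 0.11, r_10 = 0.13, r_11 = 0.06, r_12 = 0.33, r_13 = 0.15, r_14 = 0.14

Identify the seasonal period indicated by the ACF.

The largest autocorrelation is r_4 = 0.63, with weaker echoes at lags 8 (0.46) and 12 (0.33); the remaining lags stay at or below 0.20.
The dominant spike at lag 4 indicates a seasonal period of 4.

4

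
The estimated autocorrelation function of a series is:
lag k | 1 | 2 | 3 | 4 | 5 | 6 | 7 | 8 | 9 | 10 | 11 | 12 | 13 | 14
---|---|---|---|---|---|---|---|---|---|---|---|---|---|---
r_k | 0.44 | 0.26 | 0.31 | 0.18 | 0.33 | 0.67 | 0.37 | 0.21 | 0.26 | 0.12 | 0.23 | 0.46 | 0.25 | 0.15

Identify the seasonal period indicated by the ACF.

The largest autocorrelation is r_6 = 0.67, with a weaker echo at lag 12 (0.46); the remaining lags stay at or below 0.44. The elevated value at lag 1 (0.44), dropping to 0.26 at lag 2, reflects decaying short-term dependence rather than seasonality.
The dominant spike at lag 6 indicates a seasonal period of 6.

6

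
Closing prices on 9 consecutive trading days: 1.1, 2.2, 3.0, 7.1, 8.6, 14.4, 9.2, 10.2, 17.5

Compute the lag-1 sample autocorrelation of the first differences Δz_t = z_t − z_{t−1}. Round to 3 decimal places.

-0.290

First differences Δz: 1.1, 0.8, 4.1, 1.5, 5.8, -5.2, 1.0, 7.3
Mean of differences = 2.0500
Numerator Σ(Δz_t−Δz̄)(Δz_{t+1}−Δz̄) = -29.6525
Denominator Σ(Δz_t−Δz̄)² = 102.2600
r_1(Δz) = -29.6525 / 102.2600 = -0.290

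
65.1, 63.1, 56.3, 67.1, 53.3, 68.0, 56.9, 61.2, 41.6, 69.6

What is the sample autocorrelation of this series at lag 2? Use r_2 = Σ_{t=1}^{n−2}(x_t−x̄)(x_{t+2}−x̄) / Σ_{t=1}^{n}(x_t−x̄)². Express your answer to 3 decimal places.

0.282

Mean x̄ = (65.1 + 63.1 + 56.3 + 67.1 + 53.3 + 68.0 + 56.9 + 61.2 + 41.6 + 69.6)/10 = 60.2200
Numerator Σ_{t=1}^{8}(x_t−x̄)(x_{t+2}−x̄) = 182.9472
Denominator Σ(x_t−x̄)² = 649.8960
r_2 = 182.9472 / 649.8960 = 0.282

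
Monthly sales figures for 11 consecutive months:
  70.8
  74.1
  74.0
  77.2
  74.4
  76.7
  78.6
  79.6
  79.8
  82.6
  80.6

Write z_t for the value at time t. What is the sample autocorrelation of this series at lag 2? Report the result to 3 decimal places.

Mean z̄ = (70.8 + 74.1 + 74.0 + 77.2 + 74.4 + 76.7 + 78.6 + 79.6 + 79.8 + 82.6 + 80.6)/11 = 77.1273
Numerator Σ_{t=1}^{9}(z_t−z̄)(z_{t+2}−z̄) = 49.7421
Denominator Σ(z_t−z̄)² = 124.0418
r_2 = 49.7421 / 124.0418 = 0.401

0.401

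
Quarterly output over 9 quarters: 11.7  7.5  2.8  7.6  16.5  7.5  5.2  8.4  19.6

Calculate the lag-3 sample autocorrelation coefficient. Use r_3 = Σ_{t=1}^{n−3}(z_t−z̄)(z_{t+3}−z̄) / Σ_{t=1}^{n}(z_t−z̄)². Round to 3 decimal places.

Mean z̄ = (11.7 + 7.5 + 2.8 + 7.6 + 16.5 + 7.5 + 5.2 + 8.4 + 19.6)/9 = 9.6444
Σ(z_t−z̄)(z_{t+3}−z̄) = (-4.2025) + (-14.7014) + (14.6775) + (9.0864) + (-8.5314) + (-21.3491) = -25.0204
Denominator Σ(z_t−z̄)² = 231.8622
r_3 = -25.0204 / 231.8622 = -0.108

-0.108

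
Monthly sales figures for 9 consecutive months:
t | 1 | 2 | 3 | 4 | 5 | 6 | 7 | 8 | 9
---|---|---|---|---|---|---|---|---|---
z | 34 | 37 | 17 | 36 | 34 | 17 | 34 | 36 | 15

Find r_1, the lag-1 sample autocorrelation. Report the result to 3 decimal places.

Mean z̄ = (34 + 37 + 17 + 36 + 34 + 17 + 34 + 36 + 15)/9 = 28.8889
Numerator Σ_{t=1}^{8}(z_t−z̄)(z_{t+1}−z̄) = -287.1235
Denominator Σ(z_t−z̄)² = 720.8889
r_1 = -287.1235 / 720.8889 = -0.398

-0.398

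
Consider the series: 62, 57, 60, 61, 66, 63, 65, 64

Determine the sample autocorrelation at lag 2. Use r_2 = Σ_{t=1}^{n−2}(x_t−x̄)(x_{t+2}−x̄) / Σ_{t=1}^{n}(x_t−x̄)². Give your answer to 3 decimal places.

Mean x̄ = (62 + 57 + 60 + 61 + 66 + 63 + 65 + 64)/8 = 62.2500
Deviations from mean: -0.2500, -5.2500, -2.2500, -1.2500, 3.7500, 0.7500, 2.7500, 1.7500
Σ(x_t−x̄)(x_{t+2}−x̄) = (0.5625) + (6.5625) + (-8.4375) + (-0.9375) + (10.3125) + (1.3125) = 9.3750
Denominator Σ(x_t−x̄)² = 59.5000
r_2 = 9.3750 / 59.5000 = 0.158

0.158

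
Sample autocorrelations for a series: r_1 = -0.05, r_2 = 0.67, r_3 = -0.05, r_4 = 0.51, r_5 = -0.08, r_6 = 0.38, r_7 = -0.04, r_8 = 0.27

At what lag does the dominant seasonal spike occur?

2

The largest autocorrelation is r_2 = 0.67, with weaker echoes at lags 4 (0.51), 6 (0.38) and 8 (0.27); the remaining lags stay at or below -0.04.
The dominant spike at lag 2 indicates a seasonal period of 2.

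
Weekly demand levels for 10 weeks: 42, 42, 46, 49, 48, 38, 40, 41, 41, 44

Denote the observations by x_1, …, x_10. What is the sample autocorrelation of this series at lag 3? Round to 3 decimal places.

Mean x̄ = (42 + 42 + 46 + 49 + 48 + 38 + 40 + 41 + 41 + 44)/10 = 43.1000
Numerator Σ_{t=1}^{7}(x_t−x̄)(x_{t+3}−x̄) = -47.3300
Denominator Σ(x_t−x̄)² = 114.9000
r_3 = -47.3300 / 114.9000 = -0.412

-0.412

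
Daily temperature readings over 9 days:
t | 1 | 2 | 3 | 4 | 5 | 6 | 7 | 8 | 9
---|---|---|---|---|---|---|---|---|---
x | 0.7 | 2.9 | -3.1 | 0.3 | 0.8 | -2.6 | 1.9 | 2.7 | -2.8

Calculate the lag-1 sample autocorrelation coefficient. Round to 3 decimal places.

-0.389

Mean x̄ = (0.7 + 2.9 − 3.1 + 0.3 + 0.8 − 2.6 + 1.9 + 2.7 − 2.8)/9 = 0.0889
Numerator Σ_{t=1}^{8}(x_t−x̄)(x_{t+1}−x̄) = -17.3657
Denominator Σ(x_t−x̄)² = 44.6689
r_1 = -17.3657 / 44.6689 = -0.389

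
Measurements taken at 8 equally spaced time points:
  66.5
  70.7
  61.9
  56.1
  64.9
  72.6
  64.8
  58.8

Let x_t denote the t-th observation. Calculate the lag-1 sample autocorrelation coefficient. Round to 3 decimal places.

Mean x̄ = (66.5 + 70.7 + 61.9 + 56.1 + 64.9 + 72.6 + 64.8 + 58.8)/8 = 64.5375
Numerator Σ_{t=1}^{7}(x_t−x̄)(x_{t+1}−x̄) = 18.5686
Denominator Σ(x_t−x̄)² = 218.0988
r_1 = 18.5686 / 218.0988 = 0.085

0.085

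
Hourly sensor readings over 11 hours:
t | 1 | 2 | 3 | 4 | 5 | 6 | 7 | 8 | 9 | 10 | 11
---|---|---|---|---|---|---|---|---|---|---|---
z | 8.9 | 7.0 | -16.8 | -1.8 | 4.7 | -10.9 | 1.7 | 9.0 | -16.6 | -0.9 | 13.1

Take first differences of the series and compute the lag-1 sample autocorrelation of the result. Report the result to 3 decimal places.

First differences Δz: -1.9, -23.8, 15.0, 6.5, -15.6, 12.6, 7.3, -25.6, 15.7, 14.0
Mean of differences = 0.4200
Numerator Σ(Δz_t−Δz̄)(Δz_{t+1}−Δz̄) = -786.1184
Denominator Σ(Δz_t−Δz̄)² = 2388.7960
r_1(Δz) = -786.1184 / 2388.7960 = -0.329

-0.329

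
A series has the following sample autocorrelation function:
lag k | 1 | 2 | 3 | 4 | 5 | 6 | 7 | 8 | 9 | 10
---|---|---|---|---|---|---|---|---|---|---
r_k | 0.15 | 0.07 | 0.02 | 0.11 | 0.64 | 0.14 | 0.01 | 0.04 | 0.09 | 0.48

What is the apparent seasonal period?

The largest autocorrelation is r_5 = 0.64, with a weaker echo at lag 10 (0.48); the remaining lags stay at or below 0.15.
The dominant spike at lag 5 indicates a seasonal period of 5.

5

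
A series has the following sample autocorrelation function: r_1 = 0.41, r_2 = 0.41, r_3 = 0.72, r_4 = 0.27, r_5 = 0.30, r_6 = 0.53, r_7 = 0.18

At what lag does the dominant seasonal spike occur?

3

The largest autocorrelation is r_3 = 0.72, with a weaker echo at lag 6 (0.53); the remaining lags stay at or below 0.41.
The dominant spike at lag 3 indicates a seasonal period of 3.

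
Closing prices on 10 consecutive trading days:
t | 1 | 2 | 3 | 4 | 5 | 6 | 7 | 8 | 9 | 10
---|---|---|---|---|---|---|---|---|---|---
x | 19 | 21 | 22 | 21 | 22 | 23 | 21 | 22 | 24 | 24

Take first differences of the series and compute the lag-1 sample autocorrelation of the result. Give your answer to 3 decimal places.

First differences Δx: 2, 1, -1, 1, 1, -2, 1, 2, 0
Mean of differences = 0.5556
Numerator Σ(Δx_t−Δx̄)(Δx_{t+1}−Δx̄) = -2.9753
Denominator Σ(Δx_t−Δx̄)² = 14.2222
r_1(Δx) = -2.9753 / 14.2222 = -0.209

-0.209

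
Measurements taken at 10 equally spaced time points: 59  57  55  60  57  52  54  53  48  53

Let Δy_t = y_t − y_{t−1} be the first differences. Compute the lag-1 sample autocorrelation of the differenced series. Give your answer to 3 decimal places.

-0.377

First differences Δy: -2, -2, 5, -3, -5, 2, -1, -5, 5
Mean of differences = -0.6667
Numerator Σ(Δy_t−Δȳ)(Δy_{t+1}−Δȳ) = -44.4444
Denominator Σ(Δy_t−Δȳ)² = 118.0000
r_1(Δy) = -44.4444 / 118.0000 = -0.377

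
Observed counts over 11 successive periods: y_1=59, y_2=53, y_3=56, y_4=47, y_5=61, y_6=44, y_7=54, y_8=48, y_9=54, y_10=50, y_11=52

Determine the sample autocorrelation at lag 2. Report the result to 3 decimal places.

0.615

Mean ȳ = (59 + 53 + 56 + 47 + 61 + 44 + 54 + 48 + 54 + 50 + 52)/11 = 52.5455
Numerator Σ_{t=1}^{9}(y_t−ȳ)(y_{t+2}−ȳ) = 160.4050
Denominator Σ(y_t−ȳ)² = 260.7273
r_2 = 160.4050 / 260.7273 = 0.615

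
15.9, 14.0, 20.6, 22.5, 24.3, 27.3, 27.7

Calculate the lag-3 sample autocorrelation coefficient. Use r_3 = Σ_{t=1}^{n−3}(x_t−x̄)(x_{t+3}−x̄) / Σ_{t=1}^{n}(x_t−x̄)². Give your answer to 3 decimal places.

-0.154

Mean x̄ = (15.9 + 14.0 + 20.6 + 22.5 + 24.3 + 27.3 + 27.7)/7 = 21.7571
Deviations from mean: -5.8571, -7.7571, -1.1571, 0.7429, 2.5429, 5.5429, 5.9429
Numerator Σ_{t=1}^{4}(x_t−x̄)(x_{t+3}−x̄) = -26.0755
Denominator Σ(x_t−x̄)² = 168.8771
r_3 = -26.0755 / 168.8771 = -0.154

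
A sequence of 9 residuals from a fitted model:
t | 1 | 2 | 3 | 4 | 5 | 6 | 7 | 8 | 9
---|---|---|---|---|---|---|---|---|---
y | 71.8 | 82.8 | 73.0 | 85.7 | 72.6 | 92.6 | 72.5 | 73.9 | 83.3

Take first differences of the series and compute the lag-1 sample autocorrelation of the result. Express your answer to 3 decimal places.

First differences Δy: 11.0, -9.8, 12.7, -13.1, 20.0, -20.1, 1.4, 9.4
Mean of differences = 1.4375
Numerator Σ(Δy_t−Δȳ)(Δy_{t+1}−Δȳ) = -1066.8827
Denominator Σ(Δy_t−Δȳ)² = 1427.7388
r_1(Δy) = -1066.8827 / 1427.7388 = -0.747

-0.747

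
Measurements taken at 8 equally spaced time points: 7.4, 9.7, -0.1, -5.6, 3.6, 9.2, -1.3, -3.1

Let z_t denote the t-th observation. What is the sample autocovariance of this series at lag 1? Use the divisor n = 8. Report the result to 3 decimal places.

Mean z̄ = (7.4 + 9.7 − 0.1 − 5.6 + 3.6 + 9.2 − 1.3 − 3.1)/8 = 2.4750
Σ_{t=1}^{7}(z_t−z̄)(z_{t+1}−z̄) = 31.9119
γ_1 = 31.9119 / 8 = 3.989

3.989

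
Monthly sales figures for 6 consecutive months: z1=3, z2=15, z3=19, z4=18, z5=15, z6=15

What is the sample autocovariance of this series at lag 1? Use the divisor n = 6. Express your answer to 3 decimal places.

Mean z̄ = (3 + 15 + 19 + 18 + 15 + 15)/6 = 14.1667
Σ_{t=1}^{5}(z_t−z̄)(z_{t+1}−z̄) = 17.1389
γ_1 = 17.1389 / 6 = 2.856

2.856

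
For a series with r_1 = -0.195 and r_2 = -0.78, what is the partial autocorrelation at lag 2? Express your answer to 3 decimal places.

-0.850

φ_{22} = (r_2 − r_1²) / (1 − r_1²)
r_1² = (-0.195)² = 0.038025
Numerator = -0.78 − 0.0380 = -0.8180; denominator = 1 − 0.0380 = 0.9620
φ_{22} = -0.8180 / 0.9620 = -0.850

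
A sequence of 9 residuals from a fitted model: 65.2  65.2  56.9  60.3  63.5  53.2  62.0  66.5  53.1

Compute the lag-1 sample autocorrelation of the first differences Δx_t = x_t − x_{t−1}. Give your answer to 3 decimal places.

-0.355

First differences Δx: 0.0, -8.3, 3.4, 3.2, -10.3, 8.8, 4.5, -13.4
Mean of differences = -1.5125
Numerator Σ(Δx_t−Δx̄)(Δx_{t+1}−Δx̄) = -161.9614
Denominator Σ(Δx_t−Δx̄)² = 455.7288
r_1(Δx) = -161.9614 / 455.7288 = -0.355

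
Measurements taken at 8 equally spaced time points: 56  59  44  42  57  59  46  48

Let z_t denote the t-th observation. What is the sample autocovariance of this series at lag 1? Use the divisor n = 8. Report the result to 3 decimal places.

1.936

Mean z̄ = (56 + 59 + 44 + 42 + 57 + 59 + 46 + 48)/8 = 51.3750
Σ_{t=1}^{7}(z_t−z̄)(z_{t+1}−z̄) = 15.4844
γ_1 = 15.4844 / 8 = 1.936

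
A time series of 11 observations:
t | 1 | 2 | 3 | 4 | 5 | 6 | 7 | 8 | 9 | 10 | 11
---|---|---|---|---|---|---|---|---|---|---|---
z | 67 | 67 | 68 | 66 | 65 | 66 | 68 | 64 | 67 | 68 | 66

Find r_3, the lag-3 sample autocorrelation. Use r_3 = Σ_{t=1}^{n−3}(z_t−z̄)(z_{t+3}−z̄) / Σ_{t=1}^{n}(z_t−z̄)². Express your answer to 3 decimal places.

Mean z̄ = (67 + 67 + 68 + 66 + 65 + 66 + 68 + 64 + 67 + 68 + 66)/11 = 66.5455
Numerator Σ_{t=1}^{8}(z_t−z̄)(z_{t+3}−z̄) = 4.6529
Denominator Σ(z_t−z̄)² = 16.7273
r_3 = 4.6529 / 16.7273 = 0.278

0.278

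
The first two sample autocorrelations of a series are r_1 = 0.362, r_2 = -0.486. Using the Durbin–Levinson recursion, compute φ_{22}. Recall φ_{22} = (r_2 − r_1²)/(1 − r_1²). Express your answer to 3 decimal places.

-0.710

φ_{22} = (r_2 − r_1²) / (1 − r_1²)
r_1² = (0.362)² = 0.131044
Numerator = -0.486 − 0.1310 = -0.6170; denominator = 1 − 0.1310 = 0.8690
φ_{22} = -0.6170 / 0.8690 = -0.710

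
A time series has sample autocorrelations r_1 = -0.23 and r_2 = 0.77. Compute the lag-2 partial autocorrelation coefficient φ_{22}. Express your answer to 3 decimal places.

0.757

φ_{22} = (r_2 − r_1²) / (1 − r_1²)
r_1² = (-0.23)² = 0.0529
Numerator = 0.77 − 0.0529 = 0.7171; denominator = 1 − 0.0529 = 0.9471
φ_{22} = 0.7171 / 0.9471 = 0.757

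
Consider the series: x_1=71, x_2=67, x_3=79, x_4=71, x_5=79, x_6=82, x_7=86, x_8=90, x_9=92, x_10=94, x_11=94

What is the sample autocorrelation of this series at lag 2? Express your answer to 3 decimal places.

Mean x̄ = (71 + 67 + 79 + 71 + 79 + 82 + 86 + 90 + 92 + 94 + 94)/11 = 82.2727
Numerator Σ_{t=1}^{9}(x_t−x̄)(x_{t+2}−x̄) = 449.4876
Denominator Σ(x_t−x̄)² = 952.1818
r_2 = 449.4876 / 952.1818 = 0.472

0.472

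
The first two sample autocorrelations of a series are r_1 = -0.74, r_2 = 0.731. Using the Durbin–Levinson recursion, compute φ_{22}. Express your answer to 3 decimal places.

φ_{22} = (r_2 − r_1²) / (1 − r_1²)
r_1² = (-0.74)² = 0.5476
Numerator = 0.731 − 0.5476 = 0.1834; denominator = 1 − 0.5476 = 0.4524
φ_{22} = 0.1834 / 0.4524 = 0.405

0.405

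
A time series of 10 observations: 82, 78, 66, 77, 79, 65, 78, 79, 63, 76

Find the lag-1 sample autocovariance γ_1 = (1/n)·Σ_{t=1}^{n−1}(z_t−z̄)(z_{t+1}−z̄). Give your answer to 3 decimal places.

-14.499

Mean z̄ = (82 + 78 + 66 + 77 + 79 + 65 + 78 + 79 + 63 + 76)/10 = 74.3000
Σ_{t=1}^{9}(z_t−z̄)(z_{t+1}−z̄) = -144.9900
γ_1 = -144.9900 / 10 = -14.499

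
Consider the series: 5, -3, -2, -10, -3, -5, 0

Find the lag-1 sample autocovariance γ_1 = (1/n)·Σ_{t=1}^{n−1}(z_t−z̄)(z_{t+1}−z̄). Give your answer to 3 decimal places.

-1.394

Mean z̄ = (5 − 3 − 2 − 10 − 3 − 5 + 0)/7 = -2.5714
Σ_{t=1}^{6}(z_t−z̄)(z_{t+1}−z̄) = -9.7551
γ_1 = -9.7551 / 7 = -1.394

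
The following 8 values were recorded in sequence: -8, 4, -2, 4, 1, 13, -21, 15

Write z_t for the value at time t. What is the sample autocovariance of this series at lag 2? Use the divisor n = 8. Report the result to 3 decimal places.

30.359

Mean z̄ = (-8 + 4 − 2 + 4 + 1 + 13 − 21 + 15)/8 = 0.7500
Deviations: -8.7500, 3.2500, -2.7500, 3.2500, 0.2500, 12.2500, -21.7500, 14.2500
Σ_{t=1}^{6}(z_t−z̄)(z_{t+2}−z̄) = 242.8750
γ_2 = 242.8750 / 8 = 30.359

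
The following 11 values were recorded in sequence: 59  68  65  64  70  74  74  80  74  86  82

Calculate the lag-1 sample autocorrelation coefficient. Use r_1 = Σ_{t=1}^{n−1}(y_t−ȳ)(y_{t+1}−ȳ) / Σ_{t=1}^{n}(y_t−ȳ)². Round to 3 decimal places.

Mean ȳ = (59 + 68 + 65 + 64 + 70 + 74 + 74 + 80 + 74 + 86 + 82)/11 = 72.3636
Numerator Σ_{t=1}^{10}(y_t−ȳ)(y_{t+1}−ȳ) = 349.3223
Denominator Σ(y_t−ȳ)² = 672.5455
r_1 = 349.3223 / 672.5455 = 0.519

0.519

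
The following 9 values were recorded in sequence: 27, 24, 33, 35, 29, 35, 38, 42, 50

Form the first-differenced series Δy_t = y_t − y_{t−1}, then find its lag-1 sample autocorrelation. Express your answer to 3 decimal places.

First differences Δy: -3, 9, 2, -6, 6, 3, 4, 8
Mean of differences = 2.8750
Numerator Σ(Δy_t−Δȳ)(Δy_{t+1}−Δȳ) = -55.0156
Denominator Σ(Δy_t−Δȳ)² = 188.8750
r_1(Δy) = -55.0156 / 188.8750 = -0.291

-0.291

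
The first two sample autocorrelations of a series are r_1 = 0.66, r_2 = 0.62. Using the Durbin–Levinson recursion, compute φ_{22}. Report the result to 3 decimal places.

0.327

φ_{22} = (r_2 − r_1²) / (1 − r_1²)
r_1² = (0.66)² = 0.4356
Numerator = 0.62 − 0.4356 = 0.1844; denominator = 1 − 0.4356 = 0.5644
φ_{22} = 0.1844 / 0.5644 = 0.327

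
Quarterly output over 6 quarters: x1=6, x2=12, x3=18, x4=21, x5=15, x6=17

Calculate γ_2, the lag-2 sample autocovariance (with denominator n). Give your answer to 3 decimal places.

Mean x̄ = (6 + 12 + 18 + 21 + 15 + 17)/6 = 14.8333
Deviations: -8.8333, -2.8333, 3.1667, 6.1667, 0.1667, 2.1667
Σ_{t=1}^{4}(x_t−x̄)(x_{t+2}−x̄) = -31.5556
γ_2 = -31.5556 / 6 = -5.259

-5.259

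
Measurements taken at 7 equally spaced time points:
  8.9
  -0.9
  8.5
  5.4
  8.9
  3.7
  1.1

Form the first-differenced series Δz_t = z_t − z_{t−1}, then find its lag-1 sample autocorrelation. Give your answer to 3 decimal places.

-0.576

First differences Δz: -9.8, 9.4, -3.1, 3.5, -5.2, -2.6
Mean of differences = -1.3000
Numerator Σ(Δz_t−Δz̄)(Δz_{t+1}−Δz̄) = -132.5000
Denominator Σ(Δz_t−Δz̄)² = 229.9200
r_1(Δz) = -132.5000 / 229.9200 = -0.576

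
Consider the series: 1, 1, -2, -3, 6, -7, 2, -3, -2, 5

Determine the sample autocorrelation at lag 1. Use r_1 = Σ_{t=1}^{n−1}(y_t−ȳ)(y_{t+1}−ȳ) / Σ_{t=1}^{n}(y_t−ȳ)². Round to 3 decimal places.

Mean ȳ = (1 + 1 − 2 − 3 + 6 − 7 + 2 − 3 − 2 + 5)/10 = -0.2000
Numerator Σ_{t=1}^{9}(y_t−ȳ)(y_{t+1}−ȳ) = -80.6400
Denominator Σ(y_t−ȳ)² = 141.6000
r_1 = -80.6400 / 141.6000 = -0.569

-0.569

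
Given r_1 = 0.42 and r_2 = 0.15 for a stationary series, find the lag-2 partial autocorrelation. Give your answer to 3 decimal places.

φ_{22} = (r_2 − r_1²) / (1 − r_1²)
r_1² = (0.42)² = 0.1764
Numerator = 0.15 − 0.1764 = -0.0264; denominator = 1 − 0.1764 = 0.8236
φ_{22} = -0.0264 / 0.8236 = -0.032

-0.032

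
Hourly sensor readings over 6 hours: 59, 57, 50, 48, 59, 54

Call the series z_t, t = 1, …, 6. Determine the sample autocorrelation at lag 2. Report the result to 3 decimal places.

-0.489

Mean z̄ = (59 + 57 + 50 + 48 + 59 + 54)/6 = 54.5000
Σ(z_t−z̄)(z_{t+2}−z̄) = (-20.2500) + (-16.2500) + (-20.2500) + (3.2500) = -53.5000
Denominator Σ(z_t−z̄)² = 109.5000
r_2 = -53.5000 / 109.5000 = -0.489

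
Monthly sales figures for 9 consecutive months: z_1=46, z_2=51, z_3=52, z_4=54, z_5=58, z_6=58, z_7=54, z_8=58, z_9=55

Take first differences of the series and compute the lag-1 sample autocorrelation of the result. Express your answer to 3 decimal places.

-0.288

First differences Δz: 5, 1, 2, 4, 0, -4, 4, -3
Mean of differences = 1.1250
Numerator Σ(Δz_t−Δz̄)(Δz_{t+1}−Δz̄) = -22.1406
Denominator Σ(Δz_t−Δz̄)² = 76.8750
r_1(Δz) = -22.1406 / 76.8750 = -0.288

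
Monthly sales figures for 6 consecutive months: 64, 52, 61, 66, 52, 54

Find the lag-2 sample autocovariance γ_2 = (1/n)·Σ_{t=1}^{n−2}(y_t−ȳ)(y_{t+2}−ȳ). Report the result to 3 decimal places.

-13.648

Mean ȳ = (64 + 52 + 61 + 66 + 52 + 54)/6 = 58.1667
Deviations: 5.8333, -6.1667, 2.8333, 7.8333, -6.1667, -4.1667
Σ_{t=1}^{4}(y_t−ȳ)(y_{t+2}−ȳ) = -81.8889
γ_2 = -81.8889 / 6 = -13.648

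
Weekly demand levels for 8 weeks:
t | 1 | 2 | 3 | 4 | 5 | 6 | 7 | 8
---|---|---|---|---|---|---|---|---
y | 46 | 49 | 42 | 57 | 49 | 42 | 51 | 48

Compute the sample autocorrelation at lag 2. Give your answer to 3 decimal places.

-0.214

Mean ȳ = (46 + 49 + 42 + 57 + 49 + 42 + 51 + 48)/8 = 48.0000
Deviations from mean: -2.0000, 1.0000, -6.0000, 9.0000, 1.0000, -6.0000, 3.0000, 0.0000
Numerator Σ_{t=1}^{6}(y_t−ȳ)(y_{t+2}−ȳ) = -36.0000
Denominator Σ(y_t−ȳ)² = 168.0000
r_2 = -36.0000 / 168.0000 = -0.214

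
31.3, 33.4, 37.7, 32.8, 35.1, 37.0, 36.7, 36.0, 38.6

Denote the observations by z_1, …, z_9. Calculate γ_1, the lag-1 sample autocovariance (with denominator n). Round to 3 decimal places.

Mean z̄ = (31.3 + 33.4 + 37.7 + 32.8 + 35.1 + 37.0 + 36.7 + 36.0 + 38.6)/9 = 35.4000
Σ_{t=1}^{8}(z_t−z̄)(z_{t+1}−z̄) = 2.7000
γ_1 = 2.7000 / 9 = 0.300

0.300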